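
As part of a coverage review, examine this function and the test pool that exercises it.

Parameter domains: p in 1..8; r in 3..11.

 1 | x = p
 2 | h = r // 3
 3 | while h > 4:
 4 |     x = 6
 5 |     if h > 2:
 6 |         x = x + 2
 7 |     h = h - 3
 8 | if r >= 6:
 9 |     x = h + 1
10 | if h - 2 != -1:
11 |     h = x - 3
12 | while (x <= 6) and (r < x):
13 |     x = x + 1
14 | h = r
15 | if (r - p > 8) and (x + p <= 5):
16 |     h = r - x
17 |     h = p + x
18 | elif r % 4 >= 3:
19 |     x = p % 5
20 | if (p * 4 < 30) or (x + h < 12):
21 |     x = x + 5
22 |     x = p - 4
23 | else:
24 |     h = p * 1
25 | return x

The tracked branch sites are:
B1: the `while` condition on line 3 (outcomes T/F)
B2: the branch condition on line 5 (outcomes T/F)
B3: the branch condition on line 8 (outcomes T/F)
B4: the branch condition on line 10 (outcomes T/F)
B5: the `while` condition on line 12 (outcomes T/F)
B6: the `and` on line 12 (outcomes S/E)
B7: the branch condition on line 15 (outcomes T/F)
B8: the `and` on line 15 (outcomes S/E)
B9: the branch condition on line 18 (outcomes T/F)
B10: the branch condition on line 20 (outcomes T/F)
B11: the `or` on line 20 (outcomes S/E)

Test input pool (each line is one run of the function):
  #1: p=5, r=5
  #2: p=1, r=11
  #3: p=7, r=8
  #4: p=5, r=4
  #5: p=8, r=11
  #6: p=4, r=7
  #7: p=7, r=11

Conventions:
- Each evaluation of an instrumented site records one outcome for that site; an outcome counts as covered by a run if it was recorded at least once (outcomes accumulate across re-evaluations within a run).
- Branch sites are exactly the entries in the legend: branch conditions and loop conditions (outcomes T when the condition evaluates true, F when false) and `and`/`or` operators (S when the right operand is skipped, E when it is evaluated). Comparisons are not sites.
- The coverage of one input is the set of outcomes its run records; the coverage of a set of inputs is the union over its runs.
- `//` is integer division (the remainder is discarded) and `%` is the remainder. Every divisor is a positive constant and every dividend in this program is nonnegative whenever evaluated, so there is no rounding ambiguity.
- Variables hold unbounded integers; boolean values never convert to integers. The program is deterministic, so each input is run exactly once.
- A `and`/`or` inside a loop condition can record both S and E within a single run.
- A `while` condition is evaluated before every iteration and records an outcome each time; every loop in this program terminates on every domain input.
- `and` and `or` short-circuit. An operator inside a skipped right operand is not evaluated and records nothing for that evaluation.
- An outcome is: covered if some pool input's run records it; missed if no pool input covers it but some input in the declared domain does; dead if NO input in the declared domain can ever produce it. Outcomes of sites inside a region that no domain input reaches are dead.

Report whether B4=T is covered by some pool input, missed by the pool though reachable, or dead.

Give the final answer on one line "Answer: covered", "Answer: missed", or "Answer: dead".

B4=T is recorded by pool input(s) 2, 3, 5, 6, 7 -> covered

Answer: covered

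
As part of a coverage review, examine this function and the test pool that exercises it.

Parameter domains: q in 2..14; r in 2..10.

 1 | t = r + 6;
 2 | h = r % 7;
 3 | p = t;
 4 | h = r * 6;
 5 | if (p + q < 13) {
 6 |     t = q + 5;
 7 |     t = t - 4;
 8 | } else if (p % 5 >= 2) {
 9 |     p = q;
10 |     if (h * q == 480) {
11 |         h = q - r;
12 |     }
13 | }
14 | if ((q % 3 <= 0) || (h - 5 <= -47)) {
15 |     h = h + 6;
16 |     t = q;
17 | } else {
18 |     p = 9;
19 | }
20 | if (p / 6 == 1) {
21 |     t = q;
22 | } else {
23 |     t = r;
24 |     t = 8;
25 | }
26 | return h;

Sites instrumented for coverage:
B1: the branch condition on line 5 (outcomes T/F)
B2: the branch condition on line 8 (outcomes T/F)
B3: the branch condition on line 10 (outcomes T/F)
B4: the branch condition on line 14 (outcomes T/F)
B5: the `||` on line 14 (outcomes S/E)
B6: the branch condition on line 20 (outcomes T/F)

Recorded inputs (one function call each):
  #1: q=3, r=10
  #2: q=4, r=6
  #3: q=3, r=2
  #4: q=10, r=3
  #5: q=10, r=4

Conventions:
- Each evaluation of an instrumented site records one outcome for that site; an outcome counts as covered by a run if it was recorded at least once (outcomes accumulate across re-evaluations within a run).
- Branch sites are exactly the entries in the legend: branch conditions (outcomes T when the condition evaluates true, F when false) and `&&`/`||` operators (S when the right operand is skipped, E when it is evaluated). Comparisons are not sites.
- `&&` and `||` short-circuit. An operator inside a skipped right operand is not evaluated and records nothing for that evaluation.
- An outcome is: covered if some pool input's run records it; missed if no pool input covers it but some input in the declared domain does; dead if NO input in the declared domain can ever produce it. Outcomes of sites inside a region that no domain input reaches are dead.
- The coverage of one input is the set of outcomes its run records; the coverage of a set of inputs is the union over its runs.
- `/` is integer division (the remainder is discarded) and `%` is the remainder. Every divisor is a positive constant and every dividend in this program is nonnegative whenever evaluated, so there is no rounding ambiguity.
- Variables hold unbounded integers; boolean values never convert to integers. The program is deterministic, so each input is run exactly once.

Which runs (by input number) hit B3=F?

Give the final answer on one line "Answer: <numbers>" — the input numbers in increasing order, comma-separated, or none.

input #1 (q=3, r=10): does not produce B3=F
input #2 (q=4, r=6): produces B3=F
input #3 (q=3, r=2): does not produce B3=F
input #4 (q=10, r=3): produces B3=F
input #5 (q=10, r=4): does not produce B3=F

Answer: 2, 4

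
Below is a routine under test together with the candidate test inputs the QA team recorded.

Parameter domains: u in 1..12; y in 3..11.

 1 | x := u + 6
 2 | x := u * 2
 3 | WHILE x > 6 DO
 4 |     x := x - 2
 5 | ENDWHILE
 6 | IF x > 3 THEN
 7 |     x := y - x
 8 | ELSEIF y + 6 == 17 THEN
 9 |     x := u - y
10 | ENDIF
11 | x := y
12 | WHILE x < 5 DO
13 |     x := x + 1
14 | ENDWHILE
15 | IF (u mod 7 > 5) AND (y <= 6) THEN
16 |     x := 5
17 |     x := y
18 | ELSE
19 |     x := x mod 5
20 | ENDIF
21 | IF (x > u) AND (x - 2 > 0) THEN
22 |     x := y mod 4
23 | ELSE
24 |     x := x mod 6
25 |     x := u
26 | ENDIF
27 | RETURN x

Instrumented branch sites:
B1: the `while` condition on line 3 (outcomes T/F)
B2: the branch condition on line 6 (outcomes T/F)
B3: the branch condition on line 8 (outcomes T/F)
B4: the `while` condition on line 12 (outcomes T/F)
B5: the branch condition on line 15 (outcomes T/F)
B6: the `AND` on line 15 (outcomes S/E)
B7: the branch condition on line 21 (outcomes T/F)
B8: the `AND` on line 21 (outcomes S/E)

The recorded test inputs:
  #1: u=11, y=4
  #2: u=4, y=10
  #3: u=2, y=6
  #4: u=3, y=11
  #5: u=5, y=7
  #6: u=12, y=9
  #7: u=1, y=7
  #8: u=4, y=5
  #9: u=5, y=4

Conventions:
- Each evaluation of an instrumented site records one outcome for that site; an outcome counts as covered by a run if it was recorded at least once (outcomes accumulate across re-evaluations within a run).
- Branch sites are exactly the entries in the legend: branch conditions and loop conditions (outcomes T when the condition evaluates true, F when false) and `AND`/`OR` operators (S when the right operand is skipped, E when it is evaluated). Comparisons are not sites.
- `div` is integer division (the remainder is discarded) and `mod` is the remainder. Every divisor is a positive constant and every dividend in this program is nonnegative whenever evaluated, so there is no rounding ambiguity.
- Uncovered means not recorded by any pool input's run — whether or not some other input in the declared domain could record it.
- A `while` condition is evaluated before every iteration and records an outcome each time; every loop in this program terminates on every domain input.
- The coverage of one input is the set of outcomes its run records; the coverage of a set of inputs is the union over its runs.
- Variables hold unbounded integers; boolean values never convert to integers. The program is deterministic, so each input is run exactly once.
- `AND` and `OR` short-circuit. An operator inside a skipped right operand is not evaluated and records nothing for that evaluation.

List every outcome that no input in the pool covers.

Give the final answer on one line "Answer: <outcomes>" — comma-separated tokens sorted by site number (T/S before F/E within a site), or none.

input #1 (u=11, y=4): events B1->T, B1->T, B1->T, B1->T, B1->T, B1->T, B1->T, B1->T, B1->F, B2->T, B4->T, B4->F, B6->S, B5->F, ...; covers B1=T, B1=F, B2=T, B4=T, B4=F, B5=F, B6=S, B7=F, B8=S
input #2 (u=4, y=10): events B1->T, B1->F, B2->T, B4->F, B6->S, B5->F, B8->S, B7->F; covers B1=T, B1=F, B2=T, B4=F, B5=F, B6=S, B7=F, B8=S
input #3 (u=2, y=6): events B1->F, B2->T, B4->F, B6->S, B5->F, B8->S, B7->F; covers B1=F, B2=T, B4=F, B5=F, B6=S, B7=F, B8=S
input #4 (u=3, y=11): events B1->F, B2->T, B4->F, B6->S, B5->F, B8->S, B7->F; covers B1=F, B2=T, B4=F, B5=F, B6=S, B7=F, B8=S
input #5 (u=5, y=7): events B1->T, B1->T, B1->F, B2->T, B4->F, B6->S, B5->F, B8->S, B7->F; covers B1=T, B1=F, B2=T, B4=F, B5=F, B6=S, B7=F, B8=S
input #6 (u=12, y=9): events B1->T, B1->T, B1->T, B1->T, B1->T, B1->T, B1->T, B1->T, B1->T, B1->F, B2->T, B4->F, B6->S, B5->F, ...; covers B1=T, B1=F, B2=T, B4=F, B5=F, B6=S, B7=F, B8=S
input #7 (u=1, y=7): events B1->F, B2->F, B3->F, B4->F, B6->S, B5->F, B8->E, B7->F; covers B1=F, B2=F, B3=F, B4=F, B5=F, B6=S, B7=F, B8=E
input #8 (u=4, y=5): events B1->T, B1->F, B2->T, B4->F, B6->S, B5->F, B8->S, B7->F; covers B1=T, B1=F, B2=T, B4=F, B5=F, B6=S, B7=F, B8=S
input #9 (u=5, y=4): events B1->T, B1->T, B1->F, B2->T, B4->T, B4->F, B6->S, B5->F, B8->S, B7->F; covers B1=T, B1=F, B2=T, B4=T, B4=F, B5=F, B6=S, B7=F, B8=S
union over the pool: B1=T, B1=F, B2=T, B2=F, B3=F, B4=T, B4=F, B5=F, B6=S, B7=F, B8=S, B8=E
uncovered (4 of 16): B3=T, B5=T, B6=E, B7=T

Answer: B3=T, B5=T, B6=E, B7=T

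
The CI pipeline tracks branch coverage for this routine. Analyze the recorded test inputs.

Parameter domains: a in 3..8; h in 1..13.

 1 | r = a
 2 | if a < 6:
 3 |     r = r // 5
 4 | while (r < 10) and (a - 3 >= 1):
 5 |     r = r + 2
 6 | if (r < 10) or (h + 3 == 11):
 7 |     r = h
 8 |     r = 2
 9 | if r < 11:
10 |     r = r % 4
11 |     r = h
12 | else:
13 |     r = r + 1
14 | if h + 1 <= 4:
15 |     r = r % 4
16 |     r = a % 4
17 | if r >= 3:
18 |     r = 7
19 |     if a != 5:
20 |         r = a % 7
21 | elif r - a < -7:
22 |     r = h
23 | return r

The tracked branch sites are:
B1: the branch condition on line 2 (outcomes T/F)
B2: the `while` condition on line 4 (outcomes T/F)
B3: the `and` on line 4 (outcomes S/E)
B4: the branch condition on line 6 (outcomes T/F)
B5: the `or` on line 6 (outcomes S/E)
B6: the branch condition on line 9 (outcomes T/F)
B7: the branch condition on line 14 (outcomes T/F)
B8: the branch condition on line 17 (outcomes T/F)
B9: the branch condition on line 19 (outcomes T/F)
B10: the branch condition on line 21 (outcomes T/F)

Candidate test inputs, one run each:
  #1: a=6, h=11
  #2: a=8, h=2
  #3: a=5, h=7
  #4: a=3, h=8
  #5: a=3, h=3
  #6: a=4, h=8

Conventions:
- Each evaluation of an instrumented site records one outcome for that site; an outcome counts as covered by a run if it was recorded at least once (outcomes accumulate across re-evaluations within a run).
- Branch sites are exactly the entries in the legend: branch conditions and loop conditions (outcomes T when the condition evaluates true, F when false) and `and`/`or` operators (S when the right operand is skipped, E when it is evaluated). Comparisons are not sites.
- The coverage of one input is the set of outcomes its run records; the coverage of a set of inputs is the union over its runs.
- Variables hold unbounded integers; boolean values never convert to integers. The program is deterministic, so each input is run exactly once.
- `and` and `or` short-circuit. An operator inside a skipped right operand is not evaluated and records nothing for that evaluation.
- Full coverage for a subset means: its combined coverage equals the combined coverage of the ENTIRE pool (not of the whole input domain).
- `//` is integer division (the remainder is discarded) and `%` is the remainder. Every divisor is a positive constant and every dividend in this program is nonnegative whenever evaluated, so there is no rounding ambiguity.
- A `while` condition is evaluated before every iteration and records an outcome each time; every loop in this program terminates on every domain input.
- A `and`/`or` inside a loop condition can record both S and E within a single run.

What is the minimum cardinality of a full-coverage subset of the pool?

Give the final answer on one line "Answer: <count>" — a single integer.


input #1 (a=6, h=11): covers B1=F, B2=T, B2=F, B3=S, B3=E, B4=F, B5=E, B6=T, B7=F, B8=T, B9=T
input #2 (a=8, h=2): covers B1=F, B2=T, B2=F, B3=S, B3=E, B4=F, B5=E, B6=T, B7=T, B8=F, B10=T
input #3 (a=5, h=7): covers B1=T, B2=T, B2=F, B3=S, B3=E, B4=F, B5=E, B6=F, B7=F, B8=T, B9=F
input #4 (a=3, h=8): covers B1=T, B2=F, B3=E, B4=T, B5=S, B6=T, B7=F, B8=T, B9=T
input #5 (a=3, h=3): covers B1=T, B2=F, B3=E, B4=T, B5=S, B6=T, B7=T, B8=T, B9=T
input #6 (a=4, h=8): covers B1=T, B2=T, B2=F, B3=S, B3=E, B4=T, B5=E, B6=T, B7=F, B8=T, B9=T
pool-wide coverage (19 outcomes): B1=T, B1=F, B2=T, B2=F, B3=S, B3=E, B4=T, B4=F, B5=S, B5=E, B6=T, B6=F, B7=T, B7=F, B8=T, B8=F, B9=T, B9=F, B10=T
every size-1 subset falls short of the 19 outcomes (best: 11/19)
every size-2 subset falls short of the 19 outcomes (best: 17/19)
size 3: inputs {2, 3, 4} cover all 19 outcomes, and no lexicographically smaller subset of this size does
Answer: 3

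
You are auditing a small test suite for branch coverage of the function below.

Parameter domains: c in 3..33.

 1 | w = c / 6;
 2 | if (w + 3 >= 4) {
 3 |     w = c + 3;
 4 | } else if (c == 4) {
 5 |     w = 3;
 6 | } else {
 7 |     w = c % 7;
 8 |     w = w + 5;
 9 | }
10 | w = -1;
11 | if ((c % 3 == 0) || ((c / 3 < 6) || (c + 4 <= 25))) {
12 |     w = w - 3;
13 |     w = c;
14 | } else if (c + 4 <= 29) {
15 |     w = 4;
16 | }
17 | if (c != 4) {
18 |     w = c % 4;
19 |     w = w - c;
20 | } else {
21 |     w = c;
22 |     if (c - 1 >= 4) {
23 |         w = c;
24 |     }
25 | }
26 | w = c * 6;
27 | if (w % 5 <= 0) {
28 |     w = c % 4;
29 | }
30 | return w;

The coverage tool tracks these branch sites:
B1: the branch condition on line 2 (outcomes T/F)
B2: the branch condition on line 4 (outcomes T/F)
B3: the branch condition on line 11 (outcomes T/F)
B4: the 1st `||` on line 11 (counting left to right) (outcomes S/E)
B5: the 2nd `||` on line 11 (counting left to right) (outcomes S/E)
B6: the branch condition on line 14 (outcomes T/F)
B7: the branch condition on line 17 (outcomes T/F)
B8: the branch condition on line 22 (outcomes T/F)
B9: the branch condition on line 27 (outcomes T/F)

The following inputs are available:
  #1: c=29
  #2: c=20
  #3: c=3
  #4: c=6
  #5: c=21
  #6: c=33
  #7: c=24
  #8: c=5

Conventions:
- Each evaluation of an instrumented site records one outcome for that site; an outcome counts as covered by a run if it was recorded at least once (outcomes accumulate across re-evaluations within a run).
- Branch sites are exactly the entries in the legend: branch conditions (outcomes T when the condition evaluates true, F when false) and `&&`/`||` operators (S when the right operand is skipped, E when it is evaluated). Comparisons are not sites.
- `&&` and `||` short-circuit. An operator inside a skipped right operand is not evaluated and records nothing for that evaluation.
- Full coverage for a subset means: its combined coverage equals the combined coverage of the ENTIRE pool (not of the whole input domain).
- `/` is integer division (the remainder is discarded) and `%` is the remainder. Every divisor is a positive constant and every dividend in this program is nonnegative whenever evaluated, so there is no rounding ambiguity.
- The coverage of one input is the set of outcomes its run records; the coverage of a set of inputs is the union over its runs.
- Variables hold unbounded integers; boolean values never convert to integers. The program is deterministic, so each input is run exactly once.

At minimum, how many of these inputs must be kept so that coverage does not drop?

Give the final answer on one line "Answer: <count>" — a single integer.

run #1 (c=29) runs B1->T, B4->E, B5->E, B3->F, B6->F, B7->T, B9->F; records B1=T, B3=F, B4=E, B5=E, B6=F, B7=T, B9=F
run #2 (c=20) runs B1->T, B4->E, B5->E, B3->T, B7->T, B9->T; records B1=T, B3=T, B4=E, B5=E, B7=T, B9=T
run #3 (c=3) runs B1->F, B2->F, B4->S, B3->T, B7->T, B9->F; records B1=F, B2=F, B3=T, B4=S, B7=T, B9=F
run #4 (c=6) runs B1->T, B4->S, B3->T, B7->T, B9->F; records B1=T, B3=T, B4=S, B7=T, B9=F
run #5 (c=21) runs B1->T, B4->S, B3->T, B7->T, B9->F; records B1=T, B3=T, B4=S, B7=T, B9=F
run #6 (c=33) runs B1->T, B4->S, B3->T, B7->T, B9->F; records B1=T, B3=T, B4=S, B7=T, B9=F
run #7 (c=24) runs B1->T, B4->S, B3->T, B7->T, B9->F; records B1=T, B3=T, B4=S, B7=T, B9=F
run #8 (c=5) runs B1->F, B2->F, B4->E, B5->S, B3->T, B7->T, B9->T; records B1=F, B2=F, B3=T, B4=E, B5=S, B7=T, B9=T
pool-wide coverage (13 outcomes): B1=T, B1=F, B2=F, B3=T, B3=F, B4=S, B4=E, B5=S, B5=E, B6=F, B7=T, B9=T, B9=F
checked all size-1 subsets: none covers 13 outcomes (max 7/13)
checked all size-2 subsets: none covers 13 outcomes (max 12/13)
inputs {1, 3, 8} (size 3) cover everything; no size-3 subset with a lexicographically smaller index list covers all 13

Answer: 3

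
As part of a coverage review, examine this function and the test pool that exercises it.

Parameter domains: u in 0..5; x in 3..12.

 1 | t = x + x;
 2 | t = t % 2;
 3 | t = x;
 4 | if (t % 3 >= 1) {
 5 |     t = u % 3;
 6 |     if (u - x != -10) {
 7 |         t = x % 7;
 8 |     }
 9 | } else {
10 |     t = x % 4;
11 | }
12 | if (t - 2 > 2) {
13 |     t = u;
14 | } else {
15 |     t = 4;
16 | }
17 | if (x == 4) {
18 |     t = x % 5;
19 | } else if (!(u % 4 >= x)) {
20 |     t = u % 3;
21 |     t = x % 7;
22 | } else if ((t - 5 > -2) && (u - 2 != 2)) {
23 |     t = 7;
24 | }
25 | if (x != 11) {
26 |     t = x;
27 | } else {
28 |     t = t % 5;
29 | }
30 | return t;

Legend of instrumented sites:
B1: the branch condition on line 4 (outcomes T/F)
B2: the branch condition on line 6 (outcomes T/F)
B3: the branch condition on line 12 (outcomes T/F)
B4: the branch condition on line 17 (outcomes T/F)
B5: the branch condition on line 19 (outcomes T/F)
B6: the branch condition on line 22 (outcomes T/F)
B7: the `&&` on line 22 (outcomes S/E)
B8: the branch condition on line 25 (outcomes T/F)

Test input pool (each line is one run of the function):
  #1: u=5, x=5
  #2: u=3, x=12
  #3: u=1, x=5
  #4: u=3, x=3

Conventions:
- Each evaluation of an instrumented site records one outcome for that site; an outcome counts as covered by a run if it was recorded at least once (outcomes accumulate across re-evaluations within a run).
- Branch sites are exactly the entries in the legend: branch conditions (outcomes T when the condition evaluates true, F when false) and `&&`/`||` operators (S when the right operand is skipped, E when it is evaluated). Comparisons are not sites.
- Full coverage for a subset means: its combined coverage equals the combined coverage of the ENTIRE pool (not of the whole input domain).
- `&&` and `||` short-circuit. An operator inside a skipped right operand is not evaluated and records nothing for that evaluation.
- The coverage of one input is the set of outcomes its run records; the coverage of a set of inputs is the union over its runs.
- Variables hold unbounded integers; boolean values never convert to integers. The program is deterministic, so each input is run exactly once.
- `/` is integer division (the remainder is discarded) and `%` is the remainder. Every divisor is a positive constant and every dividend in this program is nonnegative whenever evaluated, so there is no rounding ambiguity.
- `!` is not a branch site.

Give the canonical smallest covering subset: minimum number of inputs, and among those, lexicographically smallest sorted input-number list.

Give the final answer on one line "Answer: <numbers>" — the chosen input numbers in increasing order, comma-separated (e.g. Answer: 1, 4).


input #1, u=5, x=5: events B1->T, B2->T, B3->T, B4->F, B5->T, B8->T; outcomes B1=T, B2=T, B3=T, B4=F, B5=T, B8=T
input #2, u=3, x=12: events B1->F, B3->F, B4->F, B5->T, B8->T; outcomes B1=F, B3=F, B4=F, B5=T, B8=T
input #3, u=1, x=5: events B1->T, B2->T, B3->T, B4->F, B5->T, B8->T; outcomes B1=T, B2=T, B3=T, B4=F, B5=T, B8=T
input #4, u=3, x=3: events B1->F, B3->F, B4->F, B5->F, B7->E, B6->T, B8->T; outcomes B1=F, B3=F, B4=F, B5=F, B6=T, B7=E, B8=T
together the pool reaches 11 outcomes: B1=T, B1=F, B2=T, B3=T, B3=F, B4=F, B5=T, B5=F, B6=T, B7=E, B8=T
size 1 is not enough: best union over all size-1 subsets is 7/11
inputs {1, 4} (size 2) cover everything; no size-2 subset with a lexicographically smaller index list covers all 11
Answer: 1, 4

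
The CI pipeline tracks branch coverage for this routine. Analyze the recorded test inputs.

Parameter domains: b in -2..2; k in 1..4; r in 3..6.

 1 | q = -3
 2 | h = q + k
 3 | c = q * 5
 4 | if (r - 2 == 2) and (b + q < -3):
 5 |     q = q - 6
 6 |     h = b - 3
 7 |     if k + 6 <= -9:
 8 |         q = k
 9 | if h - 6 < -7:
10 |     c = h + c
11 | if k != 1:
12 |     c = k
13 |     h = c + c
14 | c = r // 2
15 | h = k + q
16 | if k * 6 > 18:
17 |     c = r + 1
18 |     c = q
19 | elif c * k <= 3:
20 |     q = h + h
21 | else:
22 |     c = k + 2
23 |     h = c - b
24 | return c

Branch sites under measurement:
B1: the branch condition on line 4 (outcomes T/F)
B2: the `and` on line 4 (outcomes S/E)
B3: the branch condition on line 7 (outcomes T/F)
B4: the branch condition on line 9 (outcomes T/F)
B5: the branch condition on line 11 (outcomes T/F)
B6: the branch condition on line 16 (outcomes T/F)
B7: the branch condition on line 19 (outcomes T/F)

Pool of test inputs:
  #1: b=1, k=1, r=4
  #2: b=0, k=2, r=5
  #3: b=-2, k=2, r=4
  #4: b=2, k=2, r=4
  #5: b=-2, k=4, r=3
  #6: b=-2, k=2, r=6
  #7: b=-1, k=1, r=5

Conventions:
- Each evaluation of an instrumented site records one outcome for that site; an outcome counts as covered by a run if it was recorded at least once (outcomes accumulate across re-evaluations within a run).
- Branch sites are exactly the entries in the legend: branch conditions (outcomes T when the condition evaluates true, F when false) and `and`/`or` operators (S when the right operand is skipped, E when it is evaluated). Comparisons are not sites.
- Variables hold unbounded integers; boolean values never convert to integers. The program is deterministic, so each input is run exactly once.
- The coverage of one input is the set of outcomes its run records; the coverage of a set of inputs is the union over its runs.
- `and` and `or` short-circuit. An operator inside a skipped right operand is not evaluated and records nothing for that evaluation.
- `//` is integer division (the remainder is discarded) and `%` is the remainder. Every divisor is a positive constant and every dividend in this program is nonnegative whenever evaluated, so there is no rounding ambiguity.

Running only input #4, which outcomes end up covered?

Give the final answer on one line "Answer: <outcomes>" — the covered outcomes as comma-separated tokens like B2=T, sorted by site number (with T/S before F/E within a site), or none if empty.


Running input #4 (b=2, k=2, r=4), event by event:
  B2->E, B1->F, B4->F, B5->T, B6->F, B7->F
distinct outcomes covered: B1=F, B2=E, B4=F, B5=T, B6=F, B7=F
Answer: B1=F, B2=E, B4=F, B5=T, B6=F, B7=F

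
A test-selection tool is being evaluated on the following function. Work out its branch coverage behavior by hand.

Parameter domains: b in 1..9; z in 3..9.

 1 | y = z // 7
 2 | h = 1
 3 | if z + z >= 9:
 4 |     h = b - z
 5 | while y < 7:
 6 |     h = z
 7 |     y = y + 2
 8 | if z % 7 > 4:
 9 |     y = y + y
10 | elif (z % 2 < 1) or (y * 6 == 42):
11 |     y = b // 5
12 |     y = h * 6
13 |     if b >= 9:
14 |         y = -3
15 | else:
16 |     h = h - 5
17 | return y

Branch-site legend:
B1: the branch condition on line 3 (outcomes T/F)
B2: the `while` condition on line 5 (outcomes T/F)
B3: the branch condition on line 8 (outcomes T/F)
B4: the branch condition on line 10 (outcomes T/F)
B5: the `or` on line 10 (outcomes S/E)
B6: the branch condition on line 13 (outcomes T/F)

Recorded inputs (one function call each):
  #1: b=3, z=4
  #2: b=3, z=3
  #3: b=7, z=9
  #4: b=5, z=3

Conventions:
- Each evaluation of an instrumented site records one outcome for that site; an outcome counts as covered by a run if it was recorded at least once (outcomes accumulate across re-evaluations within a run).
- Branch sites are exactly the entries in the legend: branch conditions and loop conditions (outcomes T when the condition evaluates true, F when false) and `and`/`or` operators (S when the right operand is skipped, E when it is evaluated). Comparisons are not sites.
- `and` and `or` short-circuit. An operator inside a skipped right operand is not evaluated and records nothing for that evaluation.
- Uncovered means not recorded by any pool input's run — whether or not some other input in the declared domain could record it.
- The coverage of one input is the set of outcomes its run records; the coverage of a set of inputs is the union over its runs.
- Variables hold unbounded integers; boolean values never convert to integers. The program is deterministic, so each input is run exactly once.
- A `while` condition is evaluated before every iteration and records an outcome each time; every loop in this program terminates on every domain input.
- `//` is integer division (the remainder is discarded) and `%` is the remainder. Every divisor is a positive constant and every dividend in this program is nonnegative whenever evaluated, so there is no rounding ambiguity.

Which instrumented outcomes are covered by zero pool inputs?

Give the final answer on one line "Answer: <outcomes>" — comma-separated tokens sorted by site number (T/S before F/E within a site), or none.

#1 (b=3, z=4) -> B1->F, B2->T, B2->T, B2->T, B2->T, B2->F, B3->F, B5->S, B4->T, B6->F; covered: B1=F, B2=T, B2=F, B3=F, B4=T, B5=S, B6=F
#2 (b=3, z=3) -> B1->F, B2->T, B2->T, B2->T, B2->T, B2->F, B3->F, B5->E, B4->F; covered: B1=F, B2=T, B2=F, B3=F, B4=F, B5=E
#3 (b=7, z=9) -> B1->T, B2->T, B2->T, B2->T, B2->F, B3->F, B5->E, B4->T, B6->F; covered: B1=T, B2=T, B2=F, B3=F, B4=T, B5=E, B6=F
#4 (b=5, z=3) -> B1->F, B2->T, B2->T, B2->T, B2->T, B2->F, B3->F, B5->E, B4->F; covered: B1=F, B2=T, B2=F, B3=F, B4=F, B5=E
union over the pool: B1=T, B1=F, B2=T, B2=F, B3=F, B4=T, B4=F, B5=S, B5=E, B6=F
uncovered (2 of 12): B3=T, B6=T

Answer: B3=T, B6=T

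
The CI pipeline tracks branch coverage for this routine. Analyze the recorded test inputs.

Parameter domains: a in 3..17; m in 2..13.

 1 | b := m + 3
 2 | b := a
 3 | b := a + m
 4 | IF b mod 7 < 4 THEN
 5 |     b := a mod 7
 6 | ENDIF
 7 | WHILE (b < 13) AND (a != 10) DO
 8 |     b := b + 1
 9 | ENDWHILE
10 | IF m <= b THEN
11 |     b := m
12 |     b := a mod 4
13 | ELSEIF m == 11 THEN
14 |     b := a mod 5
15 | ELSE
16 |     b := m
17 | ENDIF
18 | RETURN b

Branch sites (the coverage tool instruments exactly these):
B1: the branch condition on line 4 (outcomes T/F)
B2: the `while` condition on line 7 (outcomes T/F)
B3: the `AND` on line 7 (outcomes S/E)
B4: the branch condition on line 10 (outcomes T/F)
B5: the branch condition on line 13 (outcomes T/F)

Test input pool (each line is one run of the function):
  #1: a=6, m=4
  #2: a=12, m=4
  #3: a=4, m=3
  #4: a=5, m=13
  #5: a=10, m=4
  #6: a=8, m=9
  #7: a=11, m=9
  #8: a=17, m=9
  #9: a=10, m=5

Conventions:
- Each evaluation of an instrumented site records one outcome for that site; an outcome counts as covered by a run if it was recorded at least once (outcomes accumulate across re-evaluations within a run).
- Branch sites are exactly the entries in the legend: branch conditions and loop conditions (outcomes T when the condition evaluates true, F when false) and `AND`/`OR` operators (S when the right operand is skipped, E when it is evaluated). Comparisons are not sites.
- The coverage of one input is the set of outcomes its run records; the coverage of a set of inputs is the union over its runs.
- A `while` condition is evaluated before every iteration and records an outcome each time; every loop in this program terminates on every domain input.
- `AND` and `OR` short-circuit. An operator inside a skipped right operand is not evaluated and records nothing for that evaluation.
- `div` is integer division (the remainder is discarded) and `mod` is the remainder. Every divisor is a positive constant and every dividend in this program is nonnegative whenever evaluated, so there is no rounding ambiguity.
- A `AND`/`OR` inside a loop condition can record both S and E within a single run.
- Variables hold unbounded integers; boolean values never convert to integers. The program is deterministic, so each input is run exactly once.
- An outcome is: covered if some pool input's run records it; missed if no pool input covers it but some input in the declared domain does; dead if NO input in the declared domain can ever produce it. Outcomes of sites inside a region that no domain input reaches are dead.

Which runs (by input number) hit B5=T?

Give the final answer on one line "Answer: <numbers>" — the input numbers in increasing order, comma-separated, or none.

input #1 (a=6, m=4): does not produce B5=T
input #2 (a=12, m=4): does not produce B5=T
input #3 (a=4, m=3): does not produce B5=T
input #4 (a=5, m=13): does not produce B5=T
input #5 (a=10, m=4): does not produce B5=T
input #6 (a=8, m=9): does not produce B5=T
input #7 (a=11, m=9): does not produce B5=T
input #8 (a=17, m=9): does not produce B5=T
input #9 (a=10, m=5): does not produce B5=T

Answer: none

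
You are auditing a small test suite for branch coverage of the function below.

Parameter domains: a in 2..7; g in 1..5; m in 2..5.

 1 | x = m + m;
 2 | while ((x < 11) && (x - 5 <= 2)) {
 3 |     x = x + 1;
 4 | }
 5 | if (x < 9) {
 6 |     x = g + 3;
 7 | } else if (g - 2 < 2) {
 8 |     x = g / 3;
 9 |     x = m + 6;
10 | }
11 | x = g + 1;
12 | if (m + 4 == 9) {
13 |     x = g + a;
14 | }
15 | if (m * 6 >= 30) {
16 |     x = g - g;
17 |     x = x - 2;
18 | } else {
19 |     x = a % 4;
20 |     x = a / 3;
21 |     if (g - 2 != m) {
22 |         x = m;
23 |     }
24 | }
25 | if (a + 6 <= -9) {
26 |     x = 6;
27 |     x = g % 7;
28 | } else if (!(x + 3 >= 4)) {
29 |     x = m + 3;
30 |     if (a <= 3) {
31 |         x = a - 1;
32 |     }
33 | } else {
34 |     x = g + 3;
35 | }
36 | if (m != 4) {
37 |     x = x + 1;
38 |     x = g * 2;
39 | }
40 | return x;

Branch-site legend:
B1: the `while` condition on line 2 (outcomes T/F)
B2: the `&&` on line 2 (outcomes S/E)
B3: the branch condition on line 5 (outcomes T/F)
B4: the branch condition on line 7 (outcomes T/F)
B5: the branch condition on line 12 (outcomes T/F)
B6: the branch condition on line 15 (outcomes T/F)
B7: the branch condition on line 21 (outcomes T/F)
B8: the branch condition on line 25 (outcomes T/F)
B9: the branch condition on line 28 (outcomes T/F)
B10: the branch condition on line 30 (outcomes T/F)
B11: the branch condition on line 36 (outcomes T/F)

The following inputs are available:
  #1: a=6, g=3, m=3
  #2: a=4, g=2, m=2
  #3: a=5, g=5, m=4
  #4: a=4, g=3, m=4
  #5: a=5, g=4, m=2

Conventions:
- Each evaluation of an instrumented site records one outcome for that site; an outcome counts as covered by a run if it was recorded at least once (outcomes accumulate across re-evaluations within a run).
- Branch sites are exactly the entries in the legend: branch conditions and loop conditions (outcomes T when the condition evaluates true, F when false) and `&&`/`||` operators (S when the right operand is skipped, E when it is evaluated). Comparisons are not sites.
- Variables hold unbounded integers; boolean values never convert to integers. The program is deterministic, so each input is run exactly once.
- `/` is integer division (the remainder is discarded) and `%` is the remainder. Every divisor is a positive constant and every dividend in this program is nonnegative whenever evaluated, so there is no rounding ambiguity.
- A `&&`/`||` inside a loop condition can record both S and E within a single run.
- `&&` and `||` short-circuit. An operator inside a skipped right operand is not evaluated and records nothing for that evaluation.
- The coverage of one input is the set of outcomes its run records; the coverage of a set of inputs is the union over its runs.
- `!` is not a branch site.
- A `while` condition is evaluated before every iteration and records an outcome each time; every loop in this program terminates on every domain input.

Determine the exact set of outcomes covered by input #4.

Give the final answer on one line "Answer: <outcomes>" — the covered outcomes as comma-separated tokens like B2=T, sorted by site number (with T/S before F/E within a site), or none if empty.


Simulating input #4 (a=4, g=3, m=4) step by step:
  B2->E, B1->F, B3->T, B5->F, B6->F, B7->T, B8->F, B9->F, B11->F
deduplicating events, the covered set is: B1=F, B2=E, B3=T, B5=F, B6=F, B7=T, B8=F, B9=F, B11=F
Answer: B1=F, B2=E, B3=T, B5=F, B6=F, B7=T, B8=F, B9=F, B11=F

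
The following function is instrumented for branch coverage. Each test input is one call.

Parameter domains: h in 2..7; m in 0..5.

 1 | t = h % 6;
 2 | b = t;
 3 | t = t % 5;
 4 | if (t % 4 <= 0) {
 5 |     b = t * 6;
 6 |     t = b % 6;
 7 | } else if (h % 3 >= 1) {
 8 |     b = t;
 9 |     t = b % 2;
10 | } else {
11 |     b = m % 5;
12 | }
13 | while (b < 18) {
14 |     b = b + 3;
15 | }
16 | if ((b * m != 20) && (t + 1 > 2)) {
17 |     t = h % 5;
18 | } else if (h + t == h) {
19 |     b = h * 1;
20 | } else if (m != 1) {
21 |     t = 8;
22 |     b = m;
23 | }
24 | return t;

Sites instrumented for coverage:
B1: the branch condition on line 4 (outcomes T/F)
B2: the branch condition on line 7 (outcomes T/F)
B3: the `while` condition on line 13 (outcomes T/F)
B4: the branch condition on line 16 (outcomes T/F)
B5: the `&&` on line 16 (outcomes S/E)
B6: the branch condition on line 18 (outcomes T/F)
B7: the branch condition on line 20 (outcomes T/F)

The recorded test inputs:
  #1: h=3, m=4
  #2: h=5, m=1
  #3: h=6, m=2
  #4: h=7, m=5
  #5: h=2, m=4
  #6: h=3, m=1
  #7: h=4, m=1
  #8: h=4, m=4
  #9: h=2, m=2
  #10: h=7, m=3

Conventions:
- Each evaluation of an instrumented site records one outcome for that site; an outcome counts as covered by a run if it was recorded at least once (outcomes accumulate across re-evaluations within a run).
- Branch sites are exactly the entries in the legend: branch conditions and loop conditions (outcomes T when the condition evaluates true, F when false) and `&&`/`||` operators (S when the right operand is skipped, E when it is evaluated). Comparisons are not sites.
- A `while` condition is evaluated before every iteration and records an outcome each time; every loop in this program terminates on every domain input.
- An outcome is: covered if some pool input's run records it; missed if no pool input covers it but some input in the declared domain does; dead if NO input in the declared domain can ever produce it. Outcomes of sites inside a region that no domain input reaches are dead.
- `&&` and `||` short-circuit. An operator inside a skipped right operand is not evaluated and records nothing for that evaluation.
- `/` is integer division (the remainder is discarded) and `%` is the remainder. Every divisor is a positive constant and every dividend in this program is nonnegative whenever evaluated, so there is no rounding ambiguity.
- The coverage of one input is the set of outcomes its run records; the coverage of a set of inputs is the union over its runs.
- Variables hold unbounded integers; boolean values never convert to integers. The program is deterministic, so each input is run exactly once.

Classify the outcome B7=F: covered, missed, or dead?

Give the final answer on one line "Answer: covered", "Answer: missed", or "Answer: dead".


no pool input records B7=F
but domain input (h=7, m=1) does record it -> reachable, so missed
Answer: missed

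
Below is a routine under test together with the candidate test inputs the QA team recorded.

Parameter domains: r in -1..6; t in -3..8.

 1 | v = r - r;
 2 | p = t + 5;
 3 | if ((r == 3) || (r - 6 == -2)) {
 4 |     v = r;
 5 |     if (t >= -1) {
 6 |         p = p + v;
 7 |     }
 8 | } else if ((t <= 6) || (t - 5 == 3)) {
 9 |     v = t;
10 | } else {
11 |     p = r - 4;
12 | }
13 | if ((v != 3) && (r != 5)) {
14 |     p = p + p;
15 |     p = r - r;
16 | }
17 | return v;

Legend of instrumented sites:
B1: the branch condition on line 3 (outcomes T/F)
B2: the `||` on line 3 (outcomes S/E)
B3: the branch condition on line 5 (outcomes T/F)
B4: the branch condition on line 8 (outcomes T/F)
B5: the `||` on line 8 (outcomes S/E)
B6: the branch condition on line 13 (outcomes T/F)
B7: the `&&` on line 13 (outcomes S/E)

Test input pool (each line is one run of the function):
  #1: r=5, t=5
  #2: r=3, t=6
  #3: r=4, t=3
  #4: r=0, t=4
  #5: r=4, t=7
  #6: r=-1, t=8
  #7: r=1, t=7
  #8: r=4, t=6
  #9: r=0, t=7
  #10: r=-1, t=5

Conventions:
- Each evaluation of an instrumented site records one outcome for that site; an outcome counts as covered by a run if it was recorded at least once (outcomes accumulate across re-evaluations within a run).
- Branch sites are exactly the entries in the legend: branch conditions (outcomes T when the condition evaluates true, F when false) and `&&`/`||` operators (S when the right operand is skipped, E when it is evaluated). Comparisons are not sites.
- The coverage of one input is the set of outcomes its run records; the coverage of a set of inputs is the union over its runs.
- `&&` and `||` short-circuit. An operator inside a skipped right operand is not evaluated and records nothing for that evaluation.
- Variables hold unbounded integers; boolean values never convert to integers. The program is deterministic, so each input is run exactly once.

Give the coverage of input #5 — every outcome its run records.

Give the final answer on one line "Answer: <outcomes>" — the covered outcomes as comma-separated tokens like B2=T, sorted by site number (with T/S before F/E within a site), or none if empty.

Tracing the run of input #5 (r=4, t=7):
  B2->E, B1->T, B3->T, B7->E, B6->T
deduplicating events, the covered set is: B1=T, B2=E, B3=T, B6=T, B7=E

Answer: B1=T, B2=E, B3=T, B6=T, B7=E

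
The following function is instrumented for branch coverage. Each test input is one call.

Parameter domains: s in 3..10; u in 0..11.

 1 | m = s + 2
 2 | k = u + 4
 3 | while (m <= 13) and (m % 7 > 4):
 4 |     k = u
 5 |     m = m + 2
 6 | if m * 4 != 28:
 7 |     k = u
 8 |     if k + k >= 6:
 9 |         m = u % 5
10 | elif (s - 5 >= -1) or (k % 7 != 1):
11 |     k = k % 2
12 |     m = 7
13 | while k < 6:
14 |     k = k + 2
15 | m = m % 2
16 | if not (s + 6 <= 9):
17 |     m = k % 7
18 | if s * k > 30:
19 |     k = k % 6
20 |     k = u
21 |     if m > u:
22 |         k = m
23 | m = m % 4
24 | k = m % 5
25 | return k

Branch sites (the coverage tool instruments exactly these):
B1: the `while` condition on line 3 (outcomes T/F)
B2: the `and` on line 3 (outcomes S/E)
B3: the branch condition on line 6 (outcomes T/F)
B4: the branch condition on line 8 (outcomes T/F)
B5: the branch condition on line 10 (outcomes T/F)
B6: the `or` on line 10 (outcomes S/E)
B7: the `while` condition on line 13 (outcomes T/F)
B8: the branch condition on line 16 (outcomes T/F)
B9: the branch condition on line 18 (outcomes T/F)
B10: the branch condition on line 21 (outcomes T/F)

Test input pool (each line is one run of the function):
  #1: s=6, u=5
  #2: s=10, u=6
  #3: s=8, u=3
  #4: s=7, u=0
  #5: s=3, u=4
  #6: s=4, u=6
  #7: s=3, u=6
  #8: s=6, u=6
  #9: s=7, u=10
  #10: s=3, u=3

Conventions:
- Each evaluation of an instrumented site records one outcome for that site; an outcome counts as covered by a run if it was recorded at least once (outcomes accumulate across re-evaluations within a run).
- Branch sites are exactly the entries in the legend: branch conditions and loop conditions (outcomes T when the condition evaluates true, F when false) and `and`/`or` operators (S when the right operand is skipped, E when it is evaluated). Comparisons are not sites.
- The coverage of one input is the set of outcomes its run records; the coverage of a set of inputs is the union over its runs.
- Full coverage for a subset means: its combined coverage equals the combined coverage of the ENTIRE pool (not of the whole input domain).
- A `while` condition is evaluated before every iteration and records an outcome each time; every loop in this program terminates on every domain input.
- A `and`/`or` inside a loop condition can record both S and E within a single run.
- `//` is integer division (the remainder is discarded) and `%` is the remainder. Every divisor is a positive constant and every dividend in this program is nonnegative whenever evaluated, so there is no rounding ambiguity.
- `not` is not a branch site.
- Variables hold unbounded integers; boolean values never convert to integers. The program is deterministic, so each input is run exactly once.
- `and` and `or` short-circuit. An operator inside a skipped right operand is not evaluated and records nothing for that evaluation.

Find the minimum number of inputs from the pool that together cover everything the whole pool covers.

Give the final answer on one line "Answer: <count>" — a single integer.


test 1 (s=6, u=5) hits B1=F, B2=E, B3=T, B4=T, B7=T, B7=F, B8=T, B9=T, B10=F
test 2 (s=10, u=6) hits B1=T, B1=F, B2=S, B2=E, B3=T, B4=T, B7=F, B8=T, B9=T, B10=F
test 3 (s=8, u=3) hits B1=F, B2=E, B3=T, B4=T, B7=T, B7=F, B8=T, B9=T, B10=F
test 4 (s=7, u=0) hits B1=F, B2=E, B3=T, B4=F, B7=T, B7=F, B8=T, B9=T, B10=T
test 5 (s=3, u=4) hits B1=T, B1=F, B2=E, B3=F, B5=T, B6=E, B7=T, B7=F, B8=F, B9=F
test 6 (s=4, u=6) hits B1=T, B1=F, B2=E, B3=T, B4=T, B7=F, B8=T, B9=F
test 7 (s=3, u=6) hits B1=T, B1=F, B2=E, B3=F, B5=T, B6=E, B7=T, B7=F, B8=F, B9=F
test 8 (s=6, u=6) hits B1=F, B2=E, B3=T, B4=T, B7=F, B8=T, B9=T, B10=F
test 9 (s=7, u=10) hits B1=F, B2=E, B3=T, B4=T, B7=F, B8=T, B9=T, B10=F
test 10 (s=3, u=3) hits B1=T, B1=F, B2=E, B3=F, B5=T, B6=E, B7=T, B7=F, B8=F, B9=F
the full pool covers 18 outcomes: B1=T, B1=F, B2=S, B2=E, B3=T, B3=F, B4=T, B4=F, B5=T, B6=E, B7=T, B7=F, B8=T, B8=F, B9=T, B9=F, B10=T, B10=F
checked all size-1 subsets: none covers 18 outcomes (max 10/18)
checked all size-2 subsets: none covers 18 outcomes (max 16/18)
size 3: inputs {2, 4, 5} cover all 18 outcomes, and no lexicographically smaller subset of this size does
Answer: 3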